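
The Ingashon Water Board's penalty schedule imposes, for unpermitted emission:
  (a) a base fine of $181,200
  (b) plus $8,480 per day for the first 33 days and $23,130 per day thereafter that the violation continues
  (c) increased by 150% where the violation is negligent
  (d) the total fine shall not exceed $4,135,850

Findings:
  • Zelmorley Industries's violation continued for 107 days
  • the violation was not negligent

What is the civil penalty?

$2,172,660

First 33 days: 33 × $8,480 = $279,840
Remaining days: (107 − 33) × $23,130 = $1,711,620
Per-day component: $279,840 + $1,711,620 = $1,991,460
Base plus per-day: $181,200 + $1,991,460 = $2,172,660
The violation was not negligent: no 150% increase.
Cap at $4,135,850: $2,172,660 is within the cap, no reduction.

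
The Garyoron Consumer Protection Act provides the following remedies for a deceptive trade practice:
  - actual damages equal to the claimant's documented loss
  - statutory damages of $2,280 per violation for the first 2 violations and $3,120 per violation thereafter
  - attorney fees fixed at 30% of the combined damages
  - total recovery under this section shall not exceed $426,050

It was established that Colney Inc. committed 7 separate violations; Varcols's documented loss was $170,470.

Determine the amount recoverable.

Total recovery: $247,819

First 2 violations: 2 × $2,280 = $4,560
Remaining violations: (7 − 2) × $3,120 = $15,600
Statutory damages: $4,560 + $15,600 = $20,160
Combined damages: $170,470 + $20,160 = $190,630
Attorney fees: 30% of $190,630 = $57,189
Total before cap: $190,630 + $57,189 = $247,819
Cap at $426,050: $247,819 is within the cap, no reduction.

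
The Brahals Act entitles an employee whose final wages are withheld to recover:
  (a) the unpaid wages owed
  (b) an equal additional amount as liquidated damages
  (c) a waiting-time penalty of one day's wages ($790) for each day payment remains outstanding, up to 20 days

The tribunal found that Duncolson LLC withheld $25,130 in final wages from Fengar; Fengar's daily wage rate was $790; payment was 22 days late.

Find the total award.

Liquidated damages (equal amount): $25,130
Penalty days: min(22, 20) = 20
Waiting-time penalty: 20 × $790 = $15,800
Total award: $25,130 + $25,130 + $15,800 = $66,060

$66,060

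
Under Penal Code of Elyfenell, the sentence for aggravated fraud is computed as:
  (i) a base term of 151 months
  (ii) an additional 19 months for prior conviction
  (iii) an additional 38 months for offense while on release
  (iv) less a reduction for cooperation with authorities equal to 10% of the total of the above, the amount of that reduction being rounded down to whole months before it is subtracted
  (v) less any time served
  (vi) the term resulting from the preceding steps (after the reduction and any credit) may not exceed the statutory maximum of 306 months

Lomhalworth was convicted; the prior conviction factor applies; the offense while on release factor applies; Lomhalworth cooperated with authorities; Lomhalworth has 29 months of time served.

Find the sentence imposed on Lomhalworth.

159 months

Prior conviction enhancement: +19 months
Offense while on release enhancement: +38 months
Adjusted term: 151 months + 19 months + 38 months = 208 months
Cooperation with authorities reduction: 10% of 208 months = 20 months (rounded down)
After reduction: 208 − 20 = 188 months
Less time served: 188 months − 29 months = 159 months
Cap at 306 months: 159 months is within the cap, no reduction.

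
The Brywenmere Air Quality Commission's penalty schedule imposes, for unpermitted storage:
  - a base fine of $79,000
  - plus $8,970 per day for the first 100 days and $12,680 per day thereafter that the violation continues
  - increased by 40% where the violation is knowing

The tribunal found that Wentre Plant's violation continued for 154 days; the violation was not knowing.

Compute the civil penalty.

First 100 days: 100 × $8,970 = $897,000
Remaining days: (154 − 100) × $12,680 = $684,720
Per-day component: $897,000 + $684,720 = $1,581,720
Base plus per-day: $79,000 + $1,581,720 = $1,660,720
The violation was not knowing: no 40% increase.

$1,660,720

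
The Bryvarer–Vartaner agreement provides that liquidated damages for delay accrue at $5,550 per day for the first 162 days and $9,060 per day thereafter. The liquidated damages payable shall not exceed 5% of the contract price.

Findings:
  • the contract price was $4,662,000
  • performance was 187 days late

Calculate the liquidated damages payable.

First 162 days: 162 × $5,550 = $899,100
Remaining days: (187 − 162) × $9,060 = $226,500
Accrued per-day damages: $899,100 + $226,500 = $1,125,600
Cap: 5% of $4,662,000 = $233,100
Cap at $233,100: $1,125,600 exceeds the cap → $233,100

$233,100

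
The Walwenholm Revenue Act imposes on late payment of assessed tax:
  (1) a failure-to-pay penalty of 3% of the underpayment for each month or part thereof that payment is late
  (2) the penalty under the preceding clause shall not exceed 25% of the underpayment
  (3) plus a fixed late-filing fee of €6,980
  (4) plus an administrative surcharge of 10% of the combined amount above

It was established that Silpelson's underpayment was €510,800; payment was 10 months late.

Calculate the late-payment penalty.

€148,148

Accrued rate: 3% × 10 = 30%, capped at 25% → 25%
Failure-to-pay penalty: 25% of €510,800 = €127,700
Penalty before surcharge: €127,700 + €6,980 = €134,680
Administrative surcharge: 10% of €134,680 = €13,468
Total penalty: €134,680 + €13,468 = €148,148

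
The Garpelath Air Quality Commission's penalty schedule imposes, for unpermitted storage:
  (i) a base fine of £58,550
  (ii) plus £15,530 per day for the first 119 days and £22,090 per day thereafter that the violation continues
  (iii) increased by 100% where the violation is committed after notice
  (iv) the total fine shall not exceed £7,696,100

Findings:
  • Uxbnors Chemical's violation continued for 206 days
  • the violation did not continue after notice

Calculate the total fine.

First 119 days: 119 × £15,530 = £1,848,070
Remaining days: (206 − 119) × £22,090 = £1,921,830
Per-day component: £1,848,070 + £1,921,830 = £3,769,900
Base plus per-day: £58,550 + £3,769,900 = £3,828,450
The violation did not continue after notice: no 100% increase.
Cap at £7,696,100: £3,828,450 is within the cap, no reduction.

£3,828,450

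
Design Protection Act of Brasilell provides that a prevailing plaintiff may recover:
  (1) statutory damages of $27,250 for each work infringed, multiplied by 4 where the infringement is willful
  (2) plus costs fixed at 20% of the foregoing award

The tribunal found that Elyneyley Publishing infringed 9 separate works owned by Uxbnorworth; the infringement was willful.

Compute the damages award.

$1,177,200

Statutory damages: 9 × $27,250 = $245,250
Multiplied by 4: 4 × $245,250 = $981,000
Costs: 20% of $981,000 = $196,200
Award plus costs: $981,000 + $196,200 = $1,177,200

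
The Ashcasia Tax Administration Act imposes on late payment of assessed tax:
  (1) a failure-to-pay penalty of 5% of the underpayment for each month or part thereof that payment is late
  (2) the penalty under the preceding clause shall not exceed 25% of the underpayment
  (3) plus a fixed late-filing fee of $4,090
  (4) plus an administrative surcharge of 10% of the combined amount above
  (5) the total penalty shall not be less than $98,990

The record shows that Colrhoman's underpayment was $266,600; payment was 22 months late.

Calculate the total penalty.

Accrued rate: 5% × 22 = 110%, capped at 25% → 25%
Failure-to-pay penalty: 25% of $266,600 = $66,650
Penalty before surcharge: $66,650 + $4,090 = $70,740
Administrative surcharge: 10% of $70,740 = $7,074
Total penalty: $70,740 + $7,074 = $77,814
Minimum $98,990: $77,814 is below the minimum → $98,990

$98,990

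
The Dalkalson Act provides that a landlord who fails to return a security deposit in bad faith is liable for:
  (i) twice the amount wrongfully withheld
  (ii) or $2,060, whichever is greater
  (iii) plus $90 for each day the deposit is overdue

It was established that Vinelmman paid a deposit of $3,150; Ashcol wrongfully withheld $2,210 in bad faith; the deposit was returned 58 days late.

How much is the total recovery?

$9,640

Doubled: 2 × $2,210 = $4,420
Minimum $2,060: $4,420 meets the minimum, no increase.
Late-return penalty: 58 × $90 = $5,220
Damages plus late penalty: $4,420 + $5,220 = $9,640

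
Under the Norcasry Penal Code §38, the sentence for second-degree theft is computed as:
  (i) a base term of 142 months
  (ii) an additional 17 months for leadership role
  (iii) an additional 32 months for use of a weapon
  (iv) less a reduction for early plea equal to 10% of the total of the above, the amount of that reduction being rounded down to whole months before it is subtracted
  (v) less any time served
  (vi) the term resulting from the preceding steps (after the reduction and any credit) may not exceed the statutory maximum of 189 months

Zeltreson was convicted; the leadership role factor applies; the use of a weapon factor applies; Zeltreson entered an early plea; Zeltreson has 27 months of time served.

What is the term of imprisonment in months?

Leadership role enhancement: +17 months
Use of a weapon enhancement: +32 months
Adjusted term: 142 months + 17 months + 32 months = 191 months
Early plea reduction: 10% of 191 months = 19 months (rounded down)
After reduction: 191 − 19 = 172 months
Less time served: 172 months − 27 months = 145 months
Cap at 189 months: 145 months is within the cap, no reduction.

145 months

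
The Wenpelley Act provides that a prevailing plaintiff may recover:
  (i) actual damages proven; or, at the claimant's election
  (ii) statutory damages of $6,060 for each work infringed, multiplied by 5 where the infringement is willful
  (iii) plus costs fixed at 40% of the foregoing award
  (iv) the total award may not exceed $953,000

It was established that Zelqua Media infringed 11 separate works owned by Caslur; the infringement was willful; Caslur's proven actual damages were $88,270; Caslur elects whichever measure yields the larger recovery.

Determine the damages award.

Statutory damages: 11 × $6,060 = $66,660
Multiplied by 5: 5 × $66,660 = $333,300
Greater of actual damages ($88,270) or enhanced statutory damages ($333,300): $333,300
Costs: 40% of $333,300 = $133,320
Award plus costs: $333,300 + $133,320 = $466,620
Cap at $953,000: $466,620 is within the cap, no reduction.

$466,620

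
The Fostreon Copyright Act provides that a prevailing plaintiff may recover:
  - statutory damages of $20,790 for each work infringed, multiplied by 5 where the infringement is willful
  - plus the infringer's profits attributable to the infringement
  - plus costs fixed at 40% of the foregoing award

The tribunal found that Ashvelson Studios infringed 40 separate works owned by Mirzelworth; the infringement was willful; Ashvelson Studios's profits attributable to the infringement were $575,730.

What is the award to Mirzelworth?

Award: $6,627,222

Statutory damages: 40 × $20,790 = $831,600
Multiplied by 5: 5 × $831,600 = $4,158,000
Combined award: $4,158,000 + $575,730 = $4,733,730
Costs: 40% of $4,733,730 = $1,893,492
Award plus costs: $4,733,730 + $1,893,492 = $6,627,222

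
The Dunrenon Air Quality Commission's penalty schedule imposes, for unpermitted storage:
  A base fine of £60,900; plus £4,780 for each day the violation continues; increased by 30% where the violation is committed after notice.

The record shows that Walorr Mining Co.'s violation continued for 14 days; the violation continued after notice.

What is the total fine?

Per-day component: 14 × £4,780 = £66,920
Base plus per-day: £60,900 + £66,920 = £127,820
Enhancement: 30% of £127,820 = £38,346
Enhanced fine: £127,820 + £38,346 = £166,166

£166,166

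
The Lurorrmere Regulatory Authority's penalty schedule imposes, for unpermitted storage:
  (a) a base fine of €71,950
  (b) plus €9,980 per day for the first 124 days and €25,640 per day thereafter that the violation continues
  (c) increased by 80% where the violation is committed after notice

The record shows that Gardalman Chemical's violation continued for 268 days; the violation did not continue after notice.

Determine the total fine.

€5,001,630

First 124 days: 124 × €9,980 = €1,237,520
Remaining days: (268 − 124) × €25,640 = €3,692,160
Per-day component: €1,237,520 + €3,692,160 = €4,929,680
Base plus per-day: €71,950 + €4,929,680 = €5,001,630
The violation did not continue after notice: no 80% increase.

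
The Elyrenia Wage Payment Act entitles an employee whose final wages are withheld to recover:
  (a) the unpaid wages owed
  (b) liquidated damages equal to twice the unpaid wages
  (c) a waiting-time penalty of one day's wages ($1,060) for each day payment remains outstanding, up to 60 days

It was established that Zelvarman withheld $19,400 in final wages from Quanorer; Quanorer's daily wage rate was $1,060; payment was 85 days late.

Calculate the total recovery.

Total award: $121,800

Doubled: 2 × $19,400 = $38,800
Penalty days: min(85, 60) = 60
Waiting-time penalty: 60 × $1,060 = $63,600
Total award: $19,400 + $38,800 + $63,600 = $121,800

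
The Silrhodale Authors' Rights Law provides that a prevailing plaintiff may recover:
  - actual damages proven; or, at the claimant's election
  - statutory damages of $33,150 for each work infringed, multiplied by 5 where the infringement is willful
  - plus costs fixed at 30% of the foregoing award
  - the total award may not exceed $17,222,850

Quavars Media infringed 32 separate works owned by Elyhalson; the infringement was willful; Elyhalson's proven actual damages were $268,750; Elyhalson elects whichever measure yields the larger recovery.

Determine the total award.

Statutory damages: 32 × $33,150 = $1,060,800
Multiplied by 5: 5 × $1,060,800 = $5,304,000
Greater of actual damages ($268,750) or enhanced statutory damages ($5,304,000): $5,304,000
Costs: 30% of $5,304,000 = $1,591,200
Award plus costs: $5,304,000 + $1,591,200 = $6,895,200
Cap at $17,222,850: $6,895,200 is within the cap, no reduction.

Award: $6,895,200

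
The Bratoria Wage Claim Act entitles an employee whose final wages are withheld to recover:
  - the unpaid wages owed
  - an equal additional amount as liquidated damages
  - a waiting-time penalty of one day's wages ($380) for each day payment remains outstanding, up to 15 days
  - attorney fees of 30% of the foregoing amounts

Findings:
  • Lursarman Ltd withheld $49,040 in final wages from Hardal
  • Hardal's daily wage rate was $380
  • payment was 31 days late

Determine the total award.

Liquidated damages (equal amount): $49,040
Penalty days: min(31, 15) = 15
Waiting-time penalty: 15 × $380 = $5,700
Subtotal: $49,040 + $49,040 + $5,700 = $103,780
Attorney fees: 30% of $103,780 = $31,134
Total award: $103,780 + $31,134 = $134,914

$134,914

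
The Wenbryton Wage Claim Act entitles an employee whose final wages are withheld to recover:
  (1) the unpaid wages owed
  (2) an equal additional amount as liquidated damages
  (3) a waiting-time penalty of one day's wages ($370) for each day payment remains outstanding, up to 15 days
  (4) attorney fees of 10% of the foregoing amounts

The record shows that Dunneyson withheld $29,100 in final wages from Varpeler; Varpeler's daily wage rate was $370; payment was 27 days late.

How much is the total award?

$70,125

Liquidated damages (equal amount): $29,100
Penalty days: min(27, 15) = 15
Waiting-time penalty: 15 × $370 = $5,550
Subtotal: $29,100 + $29,100 + $5,550 = $63,750
Attorney fees: 10% of $63,750 = $6,375
Total award: $63,750 + $6,375 = $70,125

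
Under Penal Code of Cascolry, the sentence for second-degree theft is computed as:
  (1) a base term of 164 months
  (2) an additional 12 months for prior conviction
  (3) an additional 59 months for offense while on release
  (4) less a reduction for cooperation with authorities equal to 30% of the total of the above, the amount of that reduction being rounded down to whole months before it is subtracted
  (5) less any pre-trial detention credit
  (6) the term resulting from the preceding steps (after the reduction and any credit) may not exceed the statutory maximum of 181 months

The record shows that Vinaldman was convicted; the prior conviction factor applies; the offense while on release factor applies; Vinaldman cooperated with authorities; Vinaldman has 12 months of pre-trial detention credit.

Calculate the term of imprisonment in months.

153 months

Prior conviction enhancement: +12 months
Offense while on release enhancement: +59 months
Adjusted term: 164 months + 12 months + 59 months = 235 months
Cooperation with authorities reduction: 30% of 235 months = 70 months (rounded down)
After reduction: 235 − 70 = 165 months
Less pre-trial detention credit: 165 months − 12 months = 153 months
Cap at 181 months: 153 months is within the cap, no reduction.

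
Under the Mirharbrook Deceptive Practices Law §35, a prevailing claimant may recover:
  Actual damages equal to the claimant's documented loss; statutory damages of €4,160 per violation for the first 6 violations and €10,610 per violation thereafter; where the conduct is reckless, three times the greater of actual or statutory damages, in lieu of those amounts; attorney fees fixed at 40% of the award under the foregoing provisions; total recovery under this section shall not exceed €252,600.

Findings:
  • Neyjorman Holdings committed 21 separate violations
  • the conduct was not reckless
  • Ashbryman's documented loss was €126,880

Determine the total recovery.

€252,600

First 6 violations: 6 × €4,160 = €24,960
Remaining violations: (21 − 6) × €10,610 = €159,150
Statutory damages: €24,960 + €159,150 = €184,110
Conduct not reckless: the in-lieu enhancement does not apply.
Actual plus statutory damages: €126,880 + €184,110 = €310,990
Attorney fees: 40% of €310,990 = €124,396
Total before cap: €310,990 + €124,396 = €435,386
Cap at €252,600: €435,386 exceeds the cap → €252,600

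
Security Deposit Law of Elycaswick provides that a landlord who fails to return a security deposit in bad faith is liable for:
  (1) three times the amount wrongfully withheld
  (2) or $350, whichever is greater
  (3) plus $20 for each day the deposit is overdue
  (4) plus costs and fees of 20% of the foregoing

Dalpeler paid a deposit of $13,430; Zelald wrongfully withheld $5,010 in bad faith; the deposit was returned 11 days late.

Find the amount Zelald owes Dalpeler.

Trebled: 3 × $5,010 = $15,030
Minimum $350: $15,030 meets the minimum, no increase.
Late-return penalty: 11 × $20 = $220
Damages plus late penalty: $15,030 + $220 = $15,250
Costs and fees: 20% of $15,250 = $3,050
Total recovery: $15,250 + $3,050 = $18,300

$18,300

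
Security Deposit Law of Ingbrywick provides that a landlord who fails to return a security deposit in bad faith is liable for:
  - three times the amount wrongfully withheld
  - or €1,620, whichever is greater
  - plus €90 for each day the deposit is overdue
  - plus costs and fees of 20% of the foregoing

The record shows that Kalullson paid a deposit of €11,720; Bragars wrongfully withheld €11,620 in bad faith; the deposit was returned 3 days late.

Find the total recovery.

Trebled: 3 × €11,620 = €34,860
Minimum €1,620: €34,860 meets the minimum, no increase.
Late-return penalty: 3 × €90 = €270
Damages plus late penalty: €34,860 + €270 = €35,130
Costs and fees: 20% of €35,130 = €7,026
Total recovery: €35,130 + €7,026 = €42,156

Recovery: €42,156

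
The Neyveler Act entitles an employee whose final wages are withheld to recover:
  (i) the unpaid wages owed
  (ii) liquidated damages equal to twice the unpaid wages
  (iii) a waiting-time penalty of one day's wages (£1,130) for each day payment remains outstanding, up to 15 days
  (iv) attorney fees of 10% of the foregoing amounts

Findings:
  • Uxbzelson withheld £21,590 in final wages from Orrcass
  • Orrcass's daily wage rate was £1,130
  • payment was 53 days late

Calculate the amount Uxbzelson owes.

£89,892

Doubled: 2 × £21,590 = £43,180
Penalty days: min(53, 15) = 15
Waiting-time penalty: 15 × £1,130 = £16,950
Subtotal: £21,590 + £43,180 + £16,950 = £81,720
Attorney fees: 10% of £81,720 = £8,172
Total award: £81,720 + £8,172 = £89,892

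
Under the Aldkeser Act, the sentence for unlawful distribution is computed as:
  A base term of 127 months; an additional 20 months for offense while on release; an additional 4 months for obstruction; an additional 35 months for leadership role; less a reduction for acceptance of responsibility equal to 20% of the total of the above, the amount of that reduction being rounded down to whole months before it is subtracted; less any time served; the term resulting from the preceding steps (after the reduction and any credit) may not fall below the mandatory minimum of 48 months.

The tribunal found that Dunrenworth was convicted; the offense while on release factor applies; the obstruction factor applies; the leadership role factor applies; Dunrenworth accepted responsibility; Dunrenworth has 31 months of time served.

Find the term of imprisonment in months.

118 months

Offense while on release enhancement: +20 months
Obstruction enhancement: +4 months
Leadership role enhancement: +35 months
Adjusted term: 127 months + 20 months + 4 months + 35 months = 186 months
Acceptance of responsibility reduction: 20% of 186 months = 37 months (rounded down)
After reduction: 186 − 37 = 149 months
Less time served: 149 months − 31 months = 118 months
Minimum 48 months: 118 months meets the minimum, no increase.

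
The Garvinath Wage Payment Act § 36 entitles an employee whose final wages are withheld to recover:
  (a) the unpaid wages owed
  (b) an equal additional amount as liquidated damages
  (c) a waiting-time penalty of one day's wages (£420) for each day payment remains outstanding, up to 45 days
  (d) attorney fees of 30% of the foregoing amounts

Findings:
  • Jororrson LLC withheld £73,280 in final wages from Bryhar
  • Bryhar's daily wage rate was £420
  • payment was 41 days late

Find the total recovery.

Liquidated damages (equal amount): £73,280
Penalty days: min(41, 45) = 41
Waiting-time penalty: 41 × £420 = £17,220
Subtotal: £73,280 + £73,280 + £17,220 = £163,780
Attorney fees: 30% of £163,780 = £49,134
Total award: £163,780 + £49,134 = £212,914

£212,914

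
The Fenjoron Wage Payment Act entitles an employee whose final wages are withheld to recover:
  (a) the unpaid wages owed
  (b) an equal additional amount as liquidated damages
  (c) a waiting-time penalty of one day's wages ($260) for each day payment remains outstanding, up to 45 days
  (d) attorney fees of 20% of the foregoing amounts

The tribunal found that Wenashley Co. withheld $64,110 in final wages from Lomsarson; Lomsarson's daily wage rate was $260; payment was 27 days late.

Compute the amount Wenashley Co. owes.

$162,288

Liquidated damages (equal amount): $64,110
Penalty days: min(27, 45) = 27
Waiting-time penalty: 27 × $260 = $7,020
Subtotal: $64,110 + $64,110 + $7,020 = $135,240
Attorney fees: 20% of $135,240 = $27,048
Total award: $135,240 + $27,048 = $162,288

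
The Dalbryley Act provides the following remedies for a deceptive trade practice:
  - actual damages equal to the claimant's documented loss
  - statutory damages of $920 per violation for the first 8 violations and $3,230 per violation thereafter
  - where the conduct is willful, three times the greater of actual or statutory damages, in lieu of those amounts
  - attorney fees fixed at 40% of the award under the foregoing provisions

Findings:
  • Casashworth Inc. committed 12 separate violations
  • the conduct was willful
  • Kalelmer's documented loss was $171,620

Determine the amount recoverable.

First 8 violations: 8 × $920 = $7,360
Remaining violations: (12 − 8) × $3,230 = $12,920
Statutory damages: $7,360 + $12,920 = $20,280
Greater of actual damages ($171,620) or statutory damages ($20,280): $171,620
Trebled: 3 × $171,620 = $514,860
Attorney fees: 40% of $514,860 = $205,944
Total recovery: $514,860 + $205,944 = $720,804

$720,804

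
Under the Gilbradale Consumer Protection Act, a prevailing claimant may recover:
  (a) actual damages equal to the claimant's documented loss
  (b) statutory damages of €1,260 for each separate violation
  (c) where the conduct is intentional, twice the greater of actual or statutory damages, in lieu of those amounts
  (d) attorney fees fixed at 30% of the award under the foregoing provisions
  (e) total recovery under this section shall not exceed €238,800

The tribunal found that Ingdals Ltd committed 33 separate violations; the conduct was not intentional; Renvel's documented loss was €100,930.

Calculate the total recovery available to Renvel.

Statutory damages: 33 × €1,260 = €41,580
Conduct not intentional: the in-lieu enhancement does not apply.
Actual plus statutory damages: €100,930 + €41,580 = €142,510
Attorney fees: 30% of €142,510 = €42,753
Total before cap: €142,510 + €42,753 = €185,263
Cap at €238,800: €185,263 is within the cap, no reduction.

€185,263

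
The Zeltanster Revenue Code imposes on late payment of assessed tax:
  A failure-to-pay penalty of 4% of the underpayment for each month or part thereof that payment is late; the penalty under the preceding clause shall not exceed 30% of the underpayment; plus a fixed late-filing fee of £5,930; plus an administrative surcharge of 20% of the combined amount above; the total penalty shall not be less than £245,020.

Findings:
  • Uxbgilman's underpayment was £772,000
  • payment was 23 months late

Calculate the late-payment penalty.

Accrued rate: 4% × 23 = 92%, capped at 30% → 30%
Failure-to-pay penalty: 30% of £772,000 = £231,600
Penalty before surcharge: £231,600 + £5,930 = £237,530
Administrative surcharge: 20% of £237,530 = £47,506
Total penalty: £237,530 + £47,506 = £285,036
Minimum £245,020: £285,036 meets the minimum, no increase.

£285,036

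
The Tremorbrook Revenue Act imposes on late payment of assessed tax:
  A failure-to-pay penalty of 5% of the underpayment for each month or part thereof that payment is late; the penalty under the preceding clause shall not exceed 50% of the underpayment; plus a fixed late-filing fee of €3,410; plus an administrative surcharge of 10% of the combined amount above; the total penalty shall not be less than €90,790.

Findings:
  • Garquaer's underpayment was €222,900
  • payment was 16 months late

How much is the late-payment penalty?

Accrued rate: 5% × 16 = 80%, capped at 50% → 50%
Failure-to-pay penalty: 50% of €222,900 = €111,450
Penalty before surcharge: €111,450 + €3,410 = €114,860
Administrative surcharge: 10% of €114,860 = €11,486
Total penalty: €114,860 + €11,486 = €126,346
Minimum €90,790: €126,346 meets the minimum, no increase.

€126,346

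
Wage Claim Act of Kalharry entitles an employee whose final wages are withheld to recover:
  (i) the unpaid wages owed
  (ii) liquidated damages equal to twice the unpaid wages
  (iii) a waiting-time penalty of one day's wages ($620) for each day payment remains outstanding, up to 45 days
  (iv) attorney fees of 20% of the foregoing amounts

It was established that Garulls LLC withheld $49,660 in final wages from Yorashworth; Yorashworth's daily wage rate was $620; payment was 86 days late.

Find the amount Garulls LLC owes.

Doubled: 2 × $49,660 = $99,320
Penalty days: min(86, 45) = 45
Waiting-time penalty: 45 × $620 = $27,900
Subtotal: $49,660 + $99,320 + $27,900 = $176,880
Attorney fees: 20% of $176,880 = $35,376
Total award: $176,880 + $35,376 = $212,256

Total award: $212,256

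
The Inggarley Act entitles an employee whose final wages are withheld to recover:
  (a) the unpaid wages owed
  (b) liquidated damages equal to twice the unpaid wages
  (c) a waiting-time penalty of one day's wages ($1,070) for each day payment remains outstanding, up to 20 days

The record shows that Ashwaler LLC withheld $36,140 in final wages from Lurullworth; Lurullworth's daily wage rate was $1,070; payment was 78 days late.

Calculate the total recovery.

$129,820

Doubled: 2 × $36,140 = $72,280
Penalty days: min(78, 20) = 20
Waiting-time penalty: 20 × $1,070 = $21,400
Total award: $36,140 + $72,280 + $21,400 = $129,820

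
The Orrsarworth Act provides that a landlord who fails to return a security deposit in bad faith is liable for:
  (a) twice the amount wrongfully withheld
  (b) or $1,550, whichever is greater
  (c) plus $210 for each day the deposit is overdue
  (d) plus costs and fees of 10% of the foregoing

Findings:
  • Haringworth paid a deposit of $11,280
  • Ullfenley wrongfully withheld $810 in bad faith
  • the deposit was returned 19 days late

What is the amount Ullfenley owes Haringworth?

Doubled: 2 × $810 = $1,620
Minimum $1,550: $1,620 meets the minimum, no increase.
Late-return penalty: 19 × $210 = $3,990
Damages plus late penalty: $1,620 + $3,990 = $5,610
Costs and fees: 10% of $5,610 = $561
Total recovery: $5,610 + $561 = $6,171

$6,171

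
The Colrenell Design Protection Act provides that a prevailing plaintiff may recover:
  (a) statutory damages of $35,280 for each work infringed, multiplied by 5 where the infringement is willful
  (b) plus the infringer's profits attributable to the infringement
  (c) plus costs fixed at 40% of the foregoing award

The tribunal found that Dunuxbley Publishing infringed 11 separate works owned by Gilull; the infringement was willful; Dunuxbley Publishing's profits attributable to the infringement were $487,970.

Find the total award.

$3,399,718

Statutory damages: 11 × $35,280 = $388,080
Multiplied by 5: 5 × $388,080 = $1,940,400
Combined award: $1,940,400 + $487,970 = $2,428,370
Costs: 40% of $2,428,370 = $971,348
Award plus costs: $2,428,370 + $971,348 = $3,399,718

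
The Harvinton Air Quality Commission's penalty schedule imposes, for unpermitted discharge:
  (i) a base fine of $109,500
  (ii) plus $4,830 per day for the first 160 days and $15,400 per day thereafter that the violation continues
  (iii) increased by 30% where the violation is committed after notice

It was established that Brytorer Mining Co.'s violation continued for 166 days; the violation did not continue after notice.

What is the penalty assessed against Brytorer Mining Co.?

First 160 days: 160 × $4,830 = $772,800
Remaining days: (166 − 160) × $15,400 = $92,400
Per-day component: $772,800 + $92,400 = $865,200
Base plus per-day: $109,500 + $865,200 = $974,700
The violation did not continue after notice: no 30% increase.

$974,700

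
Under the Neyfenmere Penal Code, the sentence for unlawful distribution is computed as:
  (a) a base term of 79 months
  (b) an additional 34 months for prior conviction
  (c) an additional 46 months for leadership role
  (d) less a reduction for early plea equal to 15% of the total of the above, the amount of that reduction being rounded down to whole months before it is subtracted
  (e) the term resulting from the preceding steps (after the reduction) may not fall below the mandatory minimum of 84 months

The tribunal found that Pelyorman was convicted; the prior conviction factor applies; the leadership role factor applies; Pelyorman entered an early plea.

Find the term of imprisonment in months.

Sentence: 136 months

Prior conviction enhancement: +34 months
Leadership role enhancement: +46 months
Adjusted term: 79 months + 34 months + 46 months = 159 months
Early plea reduction: 15% of 159 months = 23 months (rounded down)
After reduction: 159 − 23 = 136 months
Minimum 84 months: 136 months meets the minimum, no increase.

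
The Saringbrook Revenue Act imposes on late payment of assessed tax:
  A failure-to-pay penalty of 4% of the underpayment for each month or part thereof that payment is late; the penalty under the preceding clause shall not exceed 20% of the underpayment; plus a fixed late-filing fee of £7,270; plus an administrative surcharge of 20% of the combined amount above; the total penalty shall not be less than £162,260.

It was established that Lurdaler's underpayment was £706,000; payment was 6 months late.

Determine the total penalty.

Accrued rate: 4% × 6 = 24%, capped at 20% → 20%
Failure-to-pay penalty: 20% of £706,000 = £141,200
Penalty before surcharge: £141,200 + £7,270 = £148,470
Administrative surcharge: 20% of £148,470 = £29,694
Total penalty: £148,470 + £29,694 = £178,164
Minimum £162,260: £178,164 meets the minimum, no increase.

Penalty: £178,164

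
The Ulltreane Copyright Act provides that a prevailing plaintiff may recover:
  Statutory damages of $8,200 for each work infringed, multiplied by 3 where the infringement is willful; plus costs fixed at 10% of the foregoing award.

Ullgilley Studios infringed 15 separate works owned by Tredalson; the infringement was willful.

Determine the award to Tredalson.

$405,900

Statutory damages: 15 × $8,200 = $123,000
Trebled: 3 × $123,000 = $369,000
Costs: 10% of $369,000 = $36,900
Award plus costs: $369,000 + $36,900 = $405,900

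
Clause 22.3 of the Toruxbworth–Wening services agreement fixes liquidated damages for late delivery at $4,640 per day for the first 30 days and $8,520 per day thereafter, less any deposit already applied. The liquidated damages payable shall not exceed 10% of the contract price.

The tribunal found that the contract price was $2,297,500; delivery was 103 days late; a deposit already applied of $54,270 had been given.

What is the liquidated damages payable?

First 30 days: 30 × $4,640 = $139,200
Remaining days: (103 − 30) × $8,520 = $621,960
Accrued per-day damages: $139,200 + $621,960 = $761,160
Less deposit already applied: $761,160 − $54,270 = $706,890
Cap: 10% of $2,297,500 = $229,750
Cap at $229,750: $706,890 exceeds the cap → $229,750

$229,750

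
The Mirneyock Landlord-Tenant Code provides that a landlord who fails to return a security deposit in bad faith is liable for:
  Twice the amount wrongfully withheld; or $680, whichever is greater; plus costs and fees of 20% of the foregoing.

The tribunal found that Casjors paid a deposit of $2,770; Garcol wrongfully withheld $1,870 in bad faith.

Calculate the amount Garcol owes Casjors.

$4,488

Doubled: 2 × $1,870 = $3,740
Minimum $680: $3,740 meets the minimum, no increase.
Costs and fees: 20% of $3,740 = $748
Total recovery: $3,740 + $748 = $4,488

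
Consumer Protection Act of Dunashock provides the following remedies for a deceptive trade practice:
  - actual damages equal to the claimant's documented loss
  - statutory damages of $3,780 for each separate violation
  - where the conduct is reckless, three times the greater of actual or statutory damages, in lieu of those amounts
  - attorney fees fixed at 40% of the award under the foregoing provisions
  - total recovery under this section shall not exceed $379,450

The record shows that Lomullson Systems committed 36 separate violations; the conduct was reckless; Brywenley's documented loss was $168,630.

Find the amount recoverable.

Statutory damages: 36 × $3,780 = $136,080
Greater of actual damages ($168,630) or statutory damages ($136,080): $168,630
Trebled: 3 × $168,630 = $505,890
Attorney fees: 40% of $505,890 = $202,356
Total before cap: $505,890 + $202,356 = $708,246
Cap at $379,450: $708,246 exceeds the cap → $379,450

Total recovery: $379,450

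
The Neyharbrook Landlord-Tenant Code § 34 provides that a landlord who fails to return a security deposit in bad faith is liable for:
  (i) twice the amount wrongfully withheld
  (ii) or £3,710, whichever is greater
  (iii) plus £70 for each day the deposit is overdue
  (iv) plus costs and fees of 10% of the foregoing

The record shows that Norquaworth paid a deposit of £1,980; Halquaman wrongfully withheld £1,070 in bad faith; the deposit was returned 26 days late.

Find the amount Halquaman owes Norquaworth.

£6,083

Doubled: 2 × £1,070 = £2,140
Minimum £3,710: £2,140 is below the minimum → £3,710
Late-return penalty: 26 × £70 = £1,820
Damages plus late penalty: £3,710 + £1,820 = £5,530
Costs and fees: 10% of £5,530 = £553
Total recovery: £5,530 + £553 = £6,083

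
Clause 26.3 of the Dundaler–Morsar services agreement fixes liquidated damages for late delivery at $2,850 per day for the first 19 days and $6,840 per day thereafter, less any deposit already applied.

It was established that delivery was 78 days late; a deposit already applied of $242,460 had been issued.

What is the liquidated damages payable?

First 19 days: 19 × $2,850 = $54,150
Remaining days: (78 − 19) × $6,840 = $403,560
Accrued per-day damages: $54,150 + $403,560 = $457,710
Less deposit already applied: $457,710 − $242,460 = $215,250

$215,250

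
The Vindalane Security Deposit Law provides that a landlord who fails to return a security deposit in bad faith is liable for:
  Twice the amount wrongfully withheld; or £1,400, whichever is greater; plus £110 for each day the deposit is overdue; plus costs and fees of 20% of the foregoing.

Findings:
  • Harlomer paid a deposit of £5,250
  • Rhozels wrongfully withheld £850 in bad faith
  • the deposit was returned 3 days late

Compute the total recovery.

Recovery: £2,436

Doubled: 2 × £850 = £1,700
Minimum £1,400: £1,700 meets the minimum, no increase.
Late-return penalty: 3 × £110 = £330
Damages plus late penalty: £1,700 + £330 = £2,030
Costs and fees: 20% of £2,030 = £406
Total recovery: £2,030 + £406 = £2,436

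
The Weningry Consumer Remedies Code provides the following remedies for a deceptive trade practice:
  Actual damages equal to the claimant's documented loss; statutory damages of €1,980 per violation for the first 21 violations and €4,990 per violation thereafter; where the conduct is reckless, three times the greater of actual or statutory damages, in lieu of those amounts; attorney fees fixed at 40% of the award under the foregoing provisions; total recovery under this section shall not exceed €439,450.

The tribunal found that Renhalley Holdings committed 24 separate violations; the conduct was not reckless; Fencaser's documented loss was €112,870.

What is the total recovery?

First 21 violations: 21 × €1,980 = €41,580
Remaining violations: (24 − 21) × €4,990 = €14,970
Statutory damages: €41,580 + €14,970 = €56,550
Conduct not reckless: the in-lieu enhancement does not apply.
Actual plus statutory damages: €112,870 + €56,550 = €169,420
Attorney fees: 40% of €169,420 = €67,768
Total before cap: €169,420 + €67,768 = €237,188
Cap at €439,450: €237,188 is within the cap, no reduction.

€237,188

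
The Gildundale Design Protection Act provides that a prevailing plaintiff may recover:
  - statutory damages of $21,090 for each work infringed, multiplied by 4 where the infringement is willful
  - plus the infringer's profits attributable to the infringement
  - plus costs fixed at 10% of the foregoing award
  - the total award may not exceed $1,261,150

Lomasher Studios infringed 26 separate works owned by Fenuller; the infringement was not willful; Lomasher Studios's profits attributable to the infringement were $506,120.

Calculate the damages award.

$1,159,906

Statutory damages: 26 × $21,090 = $548,340
Infringement not willful: no ×4 enhancement.
Combined award: $548,340 + $506,120 = $1,054,460
Costs: 10% of $1,054,460 = $105,446
Award plus costs: $1,054,460 + $105,446 = $1,159,906
Cap at $1,261,150: $1,159,906 is within the cap, no reduction.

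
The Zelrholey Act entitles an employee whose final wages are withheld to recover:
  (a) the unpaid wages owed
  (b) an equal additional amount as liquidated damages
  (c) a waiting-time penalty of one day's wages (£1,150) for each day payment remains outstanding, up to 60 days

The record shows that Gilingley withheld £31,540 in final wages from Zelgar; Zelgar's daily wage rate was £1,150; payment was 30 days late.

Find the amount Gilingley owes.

£97,580

Liquidated damages (equal amount): £31,540
Penalty days: min(30, 60) = 30
Waiting-time penalty: 30 × £1,150 = £34,500
Total award: £31,540 + £31,540 + £34,500 = £97,580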